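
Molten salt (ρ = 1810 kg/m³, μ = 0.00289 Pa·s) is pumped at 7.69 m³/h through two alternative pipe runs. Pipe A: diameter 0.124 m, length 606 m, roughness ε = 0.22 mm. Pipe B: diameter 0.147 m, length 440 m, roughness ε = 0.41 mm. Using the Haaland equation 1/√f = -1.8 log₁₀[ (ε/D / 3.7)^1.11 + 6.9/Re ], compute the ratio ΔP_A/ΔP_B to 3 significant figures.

ΔP_A/ΔP_B ≈ 2.98

Pipe A: V = Q/A = 0.002136/0.01208 = 0.1769 m/s; Re = 1.374e+04; ε/D = 0.00177; Haaland → f = 0.03112; ΔP_A = f(L/D)(ρV²/2) = 4306 Pa.
Pipe B: V = Q/A = 0.002136/0.01697 = 0.1259 m/s; Re = 1.159e+04; ε/D = 0.00279; Haaland → f = 0.03366; ΔP_B = f(L/D)(ρV²/2) = 1444 Pa.
ΔP_A/ΔP_B = 4306/1444 = 2.98.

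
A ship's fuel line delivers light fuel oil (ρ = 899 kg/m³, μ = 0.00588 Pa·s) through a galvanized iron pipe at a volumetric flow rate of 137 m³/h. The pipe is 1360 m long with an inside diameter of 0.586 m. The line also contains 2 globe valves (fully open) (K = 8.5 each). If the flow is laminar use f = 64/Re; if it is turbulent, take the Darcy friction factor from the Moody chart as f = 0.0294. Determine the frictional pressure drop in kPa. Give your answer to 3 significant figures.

ΔP ≈ 0.763 kPa

Q = 137 m³/h = 137/3600 = 0.03806 m³/s.
Cross-sectional area A = πD²/4 = π(0.586)²/4 = 0.2697 m²; mean velocity V = Q/A = 0.03806/0.2697 = 0.1411 m/s.
Reynolds number Re = ρVD/μ = 899 · 0.1411 · 0.586 / 0.00588 = 1.264e+04.
Re > 4000 → turbulent; use the Moody-chart value f = 0.0294.
Total minor-loss coefficient ΣK = 2·8.5 = 17.
ΔP = [f·L/D + ΣK]·(ρV²/2) = [0.0294·1360/0.586 + 17]·(899·0.1411²/2) = [68.23 + 17]·8.949 = 762.8 Pa.
ΔP = 762.8 Pa = 0.763 kPa.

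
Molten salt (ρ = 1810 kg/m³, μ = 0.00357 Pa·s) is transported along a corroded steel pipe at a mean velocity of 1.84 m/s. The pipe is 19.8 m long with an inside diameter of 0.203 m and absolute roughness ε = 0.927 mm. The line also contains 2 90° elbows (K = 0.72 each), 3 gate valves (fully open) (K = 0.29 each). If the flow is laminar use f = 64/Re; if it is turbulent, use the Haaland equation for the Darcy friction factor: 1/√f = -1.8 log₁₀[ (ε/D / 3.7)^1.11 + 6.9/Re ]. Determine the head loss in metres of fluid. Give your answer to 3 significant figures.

h_f ≈ 0.905 m

Reynolds number Re = ρVD/μ = 1810 · 1.84 · 0.203 / 0.00357 = 1.894e+05.
Re > 4000 → turbulent. Relative roughness ε/D = 0.000927/0.203 = 0.00457. Haaland: 1/√f = -1.8 log₁₀[(0.00457/3.7)^1.11 + 6.9/1.894e+05] = -1.8 log₁₀[0.000591 + 3.64e-05] = 5.765, so f = 0.03009.
Total minor-loss coefficient ΣK = 2·0.72 + 3·0.29 = 2.31.
ΔP = [f·L/D + ΣK]·(ρV²/2) = [0.03009·19.8/0.203 + 2.31]·(1810·1.84²/2) = [2.935 + 2.31]·3064 = 1.607e+04 Pa.
Head loss h_f = ΔP/(ρg) = 1.607e+04/(1810·9.81) = 0.905 m.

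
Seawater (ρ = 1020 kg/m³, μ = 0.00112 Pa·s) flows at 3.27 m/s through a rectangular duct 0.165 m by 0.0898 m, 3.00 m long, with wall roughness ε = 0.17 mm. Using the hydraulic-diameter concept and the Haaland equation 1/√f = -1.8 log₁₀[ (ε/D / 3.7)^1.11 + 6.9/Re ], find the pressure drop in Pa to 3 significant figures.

Hydraulic diameter D_h = 4A/P = 4·(0.165·0.0898)/(2·(0.165+0.0898)) = 0.05927/0.5096 = 0.1163 m.
Re = ρVD_h/μ = 1020·3.27·0.1163/0.00112 = 3.464e+05.
ε/D_h = 0.00017/0.1163 = 0.00146; Haaland gives 1/√f = -1.8 log₁₀[0.000167+1.99e-05] = 6.712, so f = 0.0222.
ΔP = f(L/D_h)(ρV²/2) = 0.0222·3/0.1163·5453 = 3123 Pa.

ΔP ≈ 3120 Pa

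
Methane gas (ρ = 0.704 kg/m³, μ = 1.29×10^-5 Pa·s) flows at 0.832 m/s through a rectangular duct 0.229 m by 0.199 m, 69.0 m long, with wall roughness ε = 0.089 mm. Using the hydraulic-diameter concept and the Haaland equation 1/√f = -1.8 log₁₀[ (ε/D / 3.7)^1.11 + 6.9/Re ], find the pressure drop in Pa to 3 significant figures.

ΔP ≈ 2.50 Pa

Hydraulic diameter D_h = 4A/P = 4·(0.229·0.199)/(2·(0.229+0.199)) = 0.1823/0.856 = 0.2129 m.
Re = ρVD_h/μ = 0.704·0.832·0.2129/1.29e-05 = 9669.
ε/D_h = 8.9e-05/0.2129 = 0.000418; Haaland gives 1/√f = -1.8 log₁₀[4.16e-05+0.000714] = 5.62, so f = 0.03167.
ΔP = f(L/D_h)(ρV²/2) = 0.03167·69/0.2129·0.2437 = 2.5 Pa.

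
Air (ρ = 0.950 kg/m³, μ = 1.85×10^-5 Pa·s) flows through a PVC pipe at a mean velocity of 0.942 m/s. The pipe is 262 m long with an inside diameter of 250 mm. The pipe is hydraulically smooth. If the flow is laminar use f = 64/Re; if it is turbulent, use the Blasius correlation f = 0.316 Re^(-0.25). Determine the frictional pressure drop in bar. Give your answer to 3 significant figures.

Reynolds number Re = ρVD/μ = 0.95 · 0.942 · 0.25 / 1.85e-05 = 1.209e+04.
Re > 4000 → turbulent. Smooth-pipe (Blasius): f = 0.316 Re^(-0.25) = 0.316/(1.209e+04)^0.25 = 0.03013.
Darcy-Weisbach: ΔP = f(L/D)(ρV²/2) = 0.03013·(262/0.25)·(0.95·0.942²/2) = 0.03013·1048·0.4215 = 13.31 Pa.
ΔP = 13.31 Pa = 1.33×10^-4 bar.

ΔP ≈ 1.33×10^-4 bar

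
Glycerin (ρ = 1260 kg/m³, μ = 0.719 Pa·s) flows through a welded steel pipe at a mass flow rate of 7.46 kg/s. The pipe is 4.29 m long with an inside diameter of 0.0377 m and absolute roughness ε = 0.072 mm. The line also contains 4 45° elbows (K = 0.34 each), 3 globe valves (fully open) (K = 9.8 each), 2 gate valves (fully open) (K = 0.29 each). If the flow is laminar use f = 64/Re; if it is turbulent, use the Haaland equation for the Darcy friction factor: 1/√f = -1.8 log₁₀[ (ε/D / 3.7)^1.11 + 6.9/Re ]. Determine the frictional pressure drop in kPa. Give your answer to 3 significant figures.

A = πD²/4 = π(0.0377)²/4 = 0.001116 m²; mean velocity V = ṁ/(ρA) = 7.46/(1260 · 0.001116) = 5.304 m/s.
Reynolds number Re = ρVD/μ = 1260 · 5.304 · 0.0377 / 0.719 = 350.4.
Re < 2300 → laminar flow, so f = 64/Re = 64/350.4 = 0.1826 (the turbulent correlation is not needed).
Total minor-loss coefficient ΣK = 4·0.34 + 3·9.8 + 2·0.29 = 31.3.
ΔP = [f·L/D + ΣK]·(ρV²/2) = [0.1826·4.29/0.0377 + 31.3]·(1260·5.304²/2) = [20.78 + 31.3]·1.772e+04 = 9.238e+05 Pa.
ΔP = 9.238e+05 Pa = 924 kPa.

ΔP ≈ 924 kPa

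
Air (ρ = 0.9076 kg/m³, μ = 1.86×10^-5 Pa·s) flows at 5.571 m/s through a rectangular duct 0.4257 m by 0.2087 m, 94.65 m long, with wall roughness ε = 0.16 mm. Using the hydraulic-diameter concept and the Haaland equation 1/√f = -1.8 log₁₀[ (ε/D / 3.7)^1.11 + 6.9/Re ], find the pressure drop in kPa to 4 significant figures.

Hydraulic diameter D_h = 4A/P = 4·(0.4257·0.2087)/(2·(0.4257+0.2087)) = 0.3554/1.269 = 0.2801 m.
Re = ρVD_h/μ = 0.9076·5.571·0.2801/1.86e-05 = 7.614e+04.
ε/D_h = 0.00016/0.2801 = 0.000571; Haaland gives 1/√f = -1.8 log₁₀[5.88e-05+9.06e-05] = 6.886, so f = 0.02109.
ΔP = f(L/D_h)(ρV²/2) = 0.02109·94.65/0.2801·14.08 = 100.4 Pa.
ΔP = 0.1004 kPa.

ΔP ≈ 0.1004 kPa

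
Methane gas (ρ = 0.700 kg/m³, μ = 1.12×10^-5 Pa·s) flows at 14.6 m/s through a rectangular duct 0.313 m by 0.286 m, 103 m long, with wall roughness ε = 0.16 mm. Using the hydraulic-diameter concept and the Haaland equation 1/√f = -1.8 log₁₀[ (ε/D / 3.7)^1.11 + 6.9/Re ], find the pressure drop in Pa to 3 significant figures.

ΔP ≈ 473 Pa

Hydraulic diameter D_h = 4A/P = 4·(0.313·0.286)/(2·(0.313+0.286)) = 0.3581/1.198 = 0.2989 m.
Re = ρVD_h/μ = 0.7·14.6·0.2989/1.12e-05 = 2.727e+05.
ε/D_h = 0.00016/0.2989 = 0.000535; Haaland gives 1/√f = -1.8 log₁₀[5.47e-05+2.53e-05] = 7.374, so f = 0.01839.
ΔP = f(L/D_h)(ρV²/2) = 0.01839·103/0.2989·74.61 = 472.8 Pa.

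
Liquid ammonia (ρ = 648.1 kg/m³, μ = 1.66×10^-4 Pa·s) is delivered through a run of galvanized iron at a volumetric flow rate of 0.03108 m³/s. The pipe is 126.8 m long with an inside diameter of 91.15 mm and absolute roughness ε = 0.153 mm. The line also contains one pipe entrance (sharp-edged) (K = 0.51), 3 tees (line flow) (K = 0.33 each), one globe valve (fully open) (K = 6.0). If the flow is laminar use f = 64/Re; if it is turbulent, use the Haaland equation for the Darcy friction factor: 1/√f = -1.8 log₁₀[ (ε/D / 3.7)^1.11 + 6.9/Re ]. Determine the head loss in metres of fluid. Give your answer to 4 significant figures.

Cross-sectional area A = πD²/4 = π(0.09115)²/4 = 0.006525 m²; mean velocity V = Q/A = 0.03108/0.006525 = 4.763 m/s.
Reynolds number Re = ρVD/μ = 648.1 · 4.763 · 0.09115 / 0.000166 = 1.695e+06.
Re > 4000 → turbulent. Relative roughness ε/D = 0.000153/0.09115 = 0.00168. Haaland: 1/√f = -1.8 log₁₀[(0.00168/3.7)^1.11 + 6.9/1.695e+06] = -1.8 log₁₀[0.000195 + 4.07e-06] = 6.664, so f = 0.02252.
Total minor-loss coefficient ΣK = 1·0.51 + 3·0.33 + 1·6 = 7.5.
ΔP = [f·L/D + ΣK]·(ρV²/2) = [0.02252·126.8/0.09115 + 7.5]·(648.1·4.763²/2) = [31.33 + 7.5]·7351 = 2.854e+05 Pa.
Head loss h_f = ΔP/(ρg) = 2.854e+05/(648.1·9.81) = 44.90 m.

h_f ≈ 44.90 m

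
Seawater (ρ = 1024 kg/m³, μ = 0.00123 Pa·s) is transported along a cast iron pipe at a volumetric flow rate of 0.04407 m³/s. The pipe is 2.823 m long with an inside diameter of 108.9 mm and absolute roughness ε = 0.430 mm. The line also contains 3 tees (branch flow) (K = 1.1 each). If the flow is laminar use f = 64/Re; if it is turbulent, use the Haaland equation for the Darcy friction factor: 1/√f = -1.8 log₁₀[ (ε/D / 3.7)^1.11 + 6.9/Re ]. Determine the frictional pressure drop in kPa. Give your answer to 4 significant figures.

Cross-sectional area A = πD²/4 = π(0.1089)²/4 = 0.009314 m²; mean velocity V = Q/A = 0.04407/0.009314 = 4.731 m/s.
Reynolds number Re = ρVD/μ = 1024 · 4.731 · 0.1089 / 0.00123 = 4.29e+05.
Re > 4000 → turbulent. Relative roughness ε/D = 0.00043/0.1089 = 0.00395. Haaland: 1/√f = -1.8 log₁₀[(0.00395/3.7)^1.11 + 6.9/4.29e+05] = -1.8 log₁₀[0.000503 + 1.61e-05] = 5.913, so f = 0.0286.
Total minor-loss coefficient ΣK = 3·1.1 = 3.3.
ΔP = [f·L/D + ΣK]·(ρV²/2) = [0.0286·2.823/0.1089 + 3.3]·(1024·4.731²/2) = [0.7414 + 3.3]·1.146e+04 = 4.632e+04 Pa.
ΔP = 4.632e+04 Pa = 46.32 kPa.

ΔP ≈ 46.32 kPa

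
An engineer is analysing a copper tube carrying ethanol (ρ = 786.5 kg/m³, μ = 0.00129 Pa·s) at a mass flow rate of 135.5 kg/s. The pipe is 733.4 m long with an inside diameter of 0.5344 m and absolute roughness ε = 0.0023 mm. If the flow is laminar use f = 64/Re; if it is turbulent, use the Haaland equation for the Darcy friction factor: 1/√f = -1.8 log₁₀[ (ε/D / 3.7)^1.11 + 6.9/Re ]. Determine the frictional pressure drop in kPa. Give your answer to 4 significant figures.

ΔP ≈ 4.735 kPa

A = πD²/4 = π(0.5344)²/4 = 0.2243 m²; mean velocity V = ṁ/(ρA) = 135.5/(786.5 · 0.2243) = 0.7681 m/s.
Reynolds number Re = ρVD/μ = 786.5 · 0.7681 · 0.5344 / 0.00129 = 2.503e+05.
Re > 4000 → turbulent. Relative roughness ε/D = 2.3e-06/0.5344 = 4.3e-06. Haaland: 1/√f = -1.8 log₁₀[(4.3e-06/3.7)^1.11 + 6.9/2.503e+05] = -1.8 log₁₀[2.59e-07 + 2.76e-05] = 8.2, so f = 0.01487.
Darcy-Weisbach: ΔP = f(L/D)(ρV²/2) = 0.01487·(733.4/0.5344)·(786.5·0.7681²/2) = 0.01487·1372·232 = 4735 Pa.
ΔP = 4735 Pa = 4.735 kPa.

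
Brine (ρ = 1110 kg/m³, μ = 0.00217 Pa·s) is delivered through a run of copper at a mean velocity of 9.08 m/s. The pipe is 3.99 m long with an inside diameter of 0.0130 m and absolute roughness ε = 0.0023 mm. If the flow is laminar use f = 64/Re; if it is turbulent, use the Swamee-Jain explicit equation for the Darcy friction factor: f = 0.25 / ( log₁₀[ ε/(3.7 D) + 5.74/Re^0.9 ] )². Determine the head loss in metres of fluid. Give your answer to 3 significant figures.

h_f ≈ 26.7 m

Reynolds number Re = ρVD/μ = 1110 · 9.08 · 0.013 / 0.00217 = 6.038e+04.
Re > 4000 → turbulent. Relative roughness ε/D = 2.3e-06/0.013 = 0.000177. Swamee-Jain: f = 0.25/(log₁₀[0.000177/3.7 + 5.74/6.038e+04^0.9])² = 0.25/(log₁₀[4.78e-05 + 0.000286])² = 0.25/(-3.477)² = 0.02068.
Darcy-Weisbach: ΔP = f(L/D)(ρV²/2) = 0.02068·(3.99/0.013)·(1110·9.08²/2) = 0.02068·306.9·4.576e+04 = 2.905e+05 Pa.
Head loss h_f = ΔP/(ρg) = 2.905e+05/(1110·9.81) = 26.7 m.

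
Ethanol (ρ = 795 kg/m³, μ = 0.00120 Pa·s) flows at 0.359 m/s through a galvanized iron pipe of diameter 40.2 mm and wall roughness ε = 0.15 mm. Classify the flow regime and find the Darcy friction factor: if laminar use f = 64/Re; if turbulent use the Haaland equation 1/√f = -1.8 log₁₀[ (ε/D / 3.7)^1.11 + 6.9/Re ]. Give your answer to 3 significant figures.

Re = ρVD/μ = 795·0.359·0.0402/0.0012 = 9561.
Re > 4000 → turbulent. ε/D = 0.00015/0.0402 = 0.00373; Haaland: 1/√f = -1.8 log₁₀[0.000472 + 0.000722] = 5.262, so f = 0.03612.

f ≈ 0.0361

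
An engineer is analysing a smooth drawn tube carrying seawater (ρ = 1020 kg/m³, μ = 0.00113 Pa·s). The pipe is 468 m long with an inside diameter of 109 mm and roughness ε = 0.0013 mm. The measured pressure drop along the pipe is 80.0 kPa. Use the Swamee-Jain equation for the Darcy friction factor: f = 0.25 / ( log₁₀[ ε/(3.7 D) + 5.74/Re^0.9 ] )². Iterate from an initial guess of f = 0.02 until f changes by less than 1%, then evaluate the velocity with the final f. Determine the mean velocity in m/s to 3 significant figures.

Rearranging Darcy-Weisbach: V = √(2·ΔP·D/(f·L·ρ)). With ε/D = 1.3e-06/0.109 = 1.19e-05, iterate starting from f = 0.02:
  f = 0.02 → V = √(2·8e+04·0.109/(0.02·468·1020)) = 1.352 m/s; Re = ρVD/μ = 1.33e+05; f → 0.01693
  f = 0.01693 → V = 1.469 m/s; Re = 1.445e+05; f → 0.01665
  f = 0.01665 → V = 1.481 m/s; Re = 1.457e+05; f → 0.01663
Converged (Δf/f < 1%). With the final f = 0.01663: V = √(2·8e+04·0.109/(0.01663·468·1020)) = 1.482 m/s.

V ≈ 1.48 m/s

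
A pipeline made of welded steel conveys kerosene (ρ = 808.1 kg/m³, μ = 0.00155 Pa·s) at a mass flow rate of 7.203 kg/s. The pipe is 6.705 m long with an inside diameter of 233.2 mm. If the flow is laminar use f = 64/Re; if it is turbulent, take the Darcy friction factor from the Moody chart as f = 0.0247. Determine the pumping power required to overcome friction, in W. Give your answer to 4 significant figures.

P ≈ 0.1114 W

A = πD²/4 = π(0.2332)²/4 = 0.04271 m²; mean velocity V = ṁ/(ρA) = 7.203/(808.1 · 0.04271) = 0.2087 m/s.
Reynolds number Re = ρVD/μ = 808.1 · 0.2087 · 0.2332 / 0.00155 = 2.537e+04.
Re > 4000 → turbulent; use the Moody-chart value f = 0.0247.
Darcy-Weisbach: ΔP = f(L/D)(ρV²/2) = 0.0247·(6.705/0.2332)·(808.1·0.2087²/2) = 0.0247·28.75·17.6 = 12.5 Pa.
Q = ṁ/ρ = 7.203/808.1 = 0.008914 m³/s.
Pumping power P = QΔP = 0.008914·12.5 = 0.11139 W = 0.1114 W.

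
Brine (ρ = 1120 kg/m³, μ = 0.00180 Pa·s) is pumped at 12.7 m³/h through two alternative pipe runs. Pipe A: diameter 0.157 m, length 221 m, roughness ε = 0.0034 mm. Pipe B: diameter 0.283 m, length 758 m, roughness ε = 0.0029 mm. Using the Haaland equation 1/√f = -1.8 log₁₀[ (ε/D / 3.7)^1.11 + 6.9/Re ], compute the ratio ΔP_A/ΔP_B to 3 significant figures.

Pipe A: V = Q/A = 0.003528/0.01936 = 0.1822 m/s; Re = 1.78e+04; ε/D = 2.17e-05; Haaland → f = 0.02654; ΔP_A = f(L/D)(ρV²/2) = 694.8 Pa.
Pipe B: V = Q/A = 0.003528/0.0629 = 0.05608 m/s; Re = 9876; ε/D = 1.02e-05; Haaland → f = 0.031; ΔP_B = f(L/D)(ρV²/2) = 146.3 Pa.
ΔP_A/ΔP_B = 694.8/146.3 = 4.75.

ΔP_A/ΔP_B ≈ 4.75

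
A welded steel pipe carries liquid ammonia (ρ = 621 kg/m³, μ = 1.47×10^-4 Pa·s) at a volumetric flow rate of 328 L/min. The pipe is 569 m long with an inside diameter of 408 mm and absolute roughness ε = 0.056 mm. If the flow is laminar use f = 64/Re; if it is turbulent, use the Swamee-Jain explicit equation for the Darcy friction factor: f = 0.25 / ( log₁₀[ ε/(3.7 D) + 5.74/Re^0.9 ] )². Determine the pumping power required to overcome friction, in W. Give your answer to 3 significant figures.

P ≈ 0.0820 W

Q = 328 L/min = 328/60000 = 0.005467 m³/s.
Cross-sectional area A = πD²/4 = π(0.408)²/4 = 0.1307 m²; mean velocity V = Q/A = 0.005467/0.1307 = 0.04181 m/s.
Reynolds number Re = ρVD/μ = 621 · 0.04181 · 0.408 / 0.000147 = 7.207e+04.
Re > 4000 → turbulent. Relative roughness ε/D = 5.6e-05/0.408 = 0.000137. Swamee-Jain: f = 0.25/(log₁₀[0.000137/3.7 + 5.74/7.207e+04^0.9])² = 0.25/(log₁₀[3.71e-05 + 0.000244])² = 0.25/(-3.552)² = 0.01982.
Darcy-Weisbach: ΔP = f(L/D)(ρV²/2) = 0.01982·(569/0.408)·(621·0.04181²/2) = 0.01982·1395·0.5429 = 15.01 Pa.
Pumping power P = QΔP = 0.005467·15.01 = 0.08203 W = 0.0820 W.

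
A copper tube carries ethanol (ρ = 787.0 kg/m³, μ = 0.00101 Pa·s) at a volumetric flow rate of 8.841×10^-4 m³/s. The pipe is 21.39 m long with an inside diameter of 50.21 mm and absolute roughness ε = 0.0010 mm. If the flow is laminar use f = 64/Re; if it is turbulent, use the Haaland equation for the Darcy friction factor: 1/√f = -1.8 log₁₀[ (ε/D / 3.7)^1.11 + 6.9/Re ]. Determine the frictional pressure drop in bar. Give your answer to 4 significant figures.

ΔP ≈ 0.008913 bar

Cross-sectional area A = πD²/4 = π(0.05021)²/4 = 0.00198 m²; mean velocity V = Q/A = 0.0008841/0.00198 = 0.4465 m/s.
Reynolds number Re = ρVD/μ = 787 · 0.4465 · 0.05021 / 0.00101 = 1.747e+04.
Re > 4000 → turbulent. Relative roughness ε/D = 1e-06/0.05021 = 1.99e-05. Haaland: 1/√f = -1.8 log₁₀[(1.99e-05/3.7)^1.11 + 6.9/1.747e+04] = -1.8 log₁₀[1.42e-06 + 0.000395] = 6.123, so f = 0.02667.
Darcy-Weisbach: ΔP = f(L/D)(ρV²/2) = 0.02667·(21.39/0.05021)·(787·0.4465²/2) = 0.02667·426·78.45 = 891.3 Pa.
ΔP = 891.3 Pa = 0.008913 bar.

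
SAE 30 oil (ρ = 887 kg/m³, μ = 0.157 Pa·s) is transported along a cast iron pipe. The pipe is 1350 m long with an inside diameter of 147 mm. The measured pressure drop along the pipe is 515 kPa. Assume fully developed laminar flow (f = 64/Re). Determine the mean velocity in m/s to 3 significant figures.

For laminar flow, f = 64/Re with Re = ρVD/μ, so Darcy-Weisbach reduces to ΔP = 32μLV/D². Solving for V: V = ΔP·D²/(32μL) = 5.15e+05·(0.147)²/(32·0.157·1350) = 1.641 m/s.
Check: Re = ρVD/μ = 887·1.641·0.147/0.157 = 1363 < 2300, so the laminar assumption holds.

V ≈ 1.64 m/s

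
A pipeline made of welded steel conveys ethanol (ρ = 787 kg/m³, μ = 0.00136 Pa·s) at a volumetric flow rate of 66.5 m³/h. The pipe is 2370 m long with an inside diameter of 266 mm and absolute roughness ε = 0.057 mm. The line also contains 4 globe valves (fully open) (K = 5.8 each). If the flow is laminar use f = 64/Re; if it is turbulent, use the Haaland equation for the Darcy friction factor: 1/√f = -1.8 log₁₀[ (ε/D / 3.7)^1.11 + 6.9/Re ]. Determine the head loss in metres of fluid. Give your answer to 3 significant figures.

h_f ≈ 1.20 m

Q = 66.5 m³/h = 66.5/3600 = 0.01847 m³/s.
Cross-sectional area A = πD²/4 = π(0.266)²/4 = 0.05557 m²; mean velocity V = Q/A = 0.01847/0.05557 = 0.3324 m/s.
Reynolds number Re = ρVD/μ = 787 · 0.3324 · 0.266 / 0.00136 = 5.117e+04.
Re > 4000 → turbulent. Relative roughness ε/D = 5.7e-05/0.266 = 0.000214. Haaland: 1/√f = -1.8 log₁₀[(0.000214/3.7)^1.11 + 6.9/5.117e+04] = -1.8 log₁₀[1.98e-05 + 0.000135] = 6.859, so f = 0.02125.
Total minor-loss coefficient ΣK = 4·5.8 = 23.2.
ΔP = [f·L/D + ΣK]·(ρV²/2) = [0.02125·2370/0.266 + 23.2]·(787·0.3324²/2) = [189.4 + 23.2]·43.48 = 9243 Pa.
Head loss h_f = ΔP/(ρg) = 9243/(787·9.81) = 1.20 m.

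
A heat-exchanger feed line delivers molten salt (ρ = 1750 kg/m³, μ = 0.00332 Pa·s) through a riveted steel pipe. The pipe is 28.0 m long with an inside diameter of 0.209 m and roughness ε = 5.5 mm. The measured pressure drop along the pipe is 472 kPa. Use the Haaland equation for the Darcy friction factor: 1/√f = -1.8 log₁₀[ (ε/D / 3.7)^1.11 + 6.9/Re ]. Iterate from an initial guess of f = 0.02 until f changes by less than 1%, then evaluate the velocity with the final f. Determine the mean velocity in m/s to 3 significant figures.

V ≈ 8.61 m/s

Rearranging Darcy-Weisbach: V = √(2·ΔP·D/(f·L·ρ)). With ε/D = 0.0055/0.209 = 0.0263, iterate starting from f = 0.02:
  f = 0.02 → V = √(2·4.72e+05·0.209/(0.02·28·1750)) = 14.19 m/s; Re = ρVD/μ = 1.563e+06; f → 0.05431
  f = 0.05431 → V = 8.61 m/s; Re = 9.485e+05; f → 0.05433
Converged (Δf/f < 1%). With the final f = 0.05433: V = √(2·4.72e+05·0.209/(0.05433·28·1750)) = 8.609 m/s.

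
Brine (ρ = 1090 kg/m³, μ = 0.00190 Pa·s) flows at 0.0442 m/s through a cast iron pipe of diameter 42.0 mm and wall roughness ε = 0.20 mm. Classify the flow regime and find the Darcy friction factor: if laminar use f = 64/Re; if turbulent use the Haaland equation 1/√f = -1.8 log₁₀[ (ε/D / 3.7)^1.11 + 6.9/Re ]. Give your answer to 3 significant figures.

f ≈ 0.0601

Re = ρVD/μ = 1090·0.0442·0.042/0.0019 = 1065.
Re < 2300 → laminar, so f = 64/Re = 0.06009 (roughness is irrelevant in laminar flow).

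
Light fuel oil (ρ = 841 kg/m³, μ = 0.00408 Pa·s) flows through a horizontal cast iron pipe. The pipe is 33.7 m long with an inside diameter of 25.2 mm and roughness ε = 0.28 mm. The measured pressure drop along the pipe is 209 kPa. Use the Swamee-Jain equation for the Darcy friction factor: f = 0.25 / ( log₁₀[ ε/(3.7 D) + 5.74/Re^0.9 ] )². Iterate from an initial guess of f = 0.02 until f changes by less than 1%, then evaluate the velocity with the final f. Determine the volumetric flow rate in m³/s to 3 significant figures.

Rearranging Darcy-Weisbach: V = √(2·ΔP·D/(f·L·ρ)). With ε/D = 0.00028/0.0252 = 0.0111, iterate starting from f = 0.02:
  f = 0.02 → V = √(2·2.09e+05·0.0252/(0.02·33.7·841)) = 4.311 m/s; Re = ρVD/μ = 2.239e+04; f → 0.04228
  f = 0.04228 → V = 2.965 m/s; Re = 1.54e+04; f → 0.0434
  f = 0.0434 → V = 2.926 m/s; Re = 1.52e+04; f → 0.04345
Converged (Δf/f < 1%). With the final f = 0.04345: V = √(2·2.09e+05·0.0252/(0.04345·33.7·841)) = 2.925 m/s.
Q = V·A = 2.925·(π/4·0.0252²) = 0.001459 m³/s = 0.00146 m³/s.

Q ≈ 0.00146 m³/s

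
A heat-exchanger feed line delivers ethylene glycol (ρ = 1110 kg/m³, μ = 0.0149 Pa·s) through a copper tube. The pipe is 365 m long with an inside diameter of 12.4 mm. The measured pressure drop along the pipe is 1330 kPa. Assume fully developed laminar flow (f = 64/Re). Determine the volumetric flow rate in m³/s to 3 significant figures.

Q ≈ 1.42×10^-4 m³/s

For laminar flow, f = 64/Re with Re = ρVD/μ, so Darcy-Weisbach reduces to ΔP = 32μLV/D². Solving for V: V = ΔP·D²/(32μL) = 1.33e+06·(0.0124)²/(32·0.0149·365) = 1.175 m/s.
Check: Re = ρVD/μ = 1110·1.175·0.0124/0.0149 = 1085 < 2300, so the laminar assumption holds.
Q = V·A = 1.175·(π/4·0.0124²) = 0.0001419 m³/s = 1.42×10^-4 m³/s.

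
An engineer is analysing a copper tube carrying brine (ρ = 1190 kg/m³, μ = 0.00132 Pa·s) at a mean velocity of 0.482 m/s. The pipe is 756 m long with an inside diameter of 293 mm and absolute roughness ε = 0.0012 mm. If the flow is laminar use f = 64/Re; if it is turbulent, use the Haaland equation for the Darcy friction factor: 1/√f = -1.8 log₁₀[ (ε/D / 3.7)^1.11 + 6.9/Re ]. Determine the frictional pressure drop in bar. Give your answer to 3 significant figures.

Reynolds number Re = ρVD/μ = 1190 · 0.482 · 0.293 / 0.00132 = 1.273e+05.
Re > 4000 → turbulent. Relative roughness ε/D = 1.2e-06/0.293 = 4.1e-06. Haaland: 1/√f = -1.8 log₁₀[(4.1e-06/3.7)^1.11 + 6.9/1.273e+05] = -1.8 log₁₀[2.45e-07 + 5.42e-05] = 7.675, so f = 0.01697.
Darcy-Weisbach: ΔP = f(L/D)(ρV²/2) = 0.01697·(756/0.293)·(1190·0.482²/2) = 0.01697·2580·138.2 = 6054 Pa.
ΔP = 6054 Pa = 0.0605 bar.

ΔP ≈ 0.0605 bar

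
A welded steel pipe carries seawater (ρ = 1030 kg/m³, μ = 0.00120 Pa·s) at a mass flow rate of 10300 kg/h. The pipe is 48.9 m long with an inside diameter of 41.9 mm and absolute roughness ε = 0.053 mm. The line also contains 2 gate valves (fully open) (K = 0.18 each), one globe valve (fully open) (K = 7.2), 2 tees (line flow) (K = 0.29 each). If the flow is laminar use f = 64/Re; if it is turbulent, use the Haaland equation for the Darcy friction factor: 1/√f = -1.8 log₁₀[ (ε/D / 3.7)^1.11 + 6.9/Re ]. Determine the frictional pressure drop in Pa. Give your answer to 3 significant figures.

ΔP ≈ 74300 Pa

ṁ = 10300 kg/h = 10300/3600 = 2.861 kg/s.
A = πD²/4 = π(0.0419)²/4 = 0.001379 m²; mean velocity V = ṁ/(ρA) = 2.861/(1030 · 0.001379) = 2.015 m/s.
Reynolds number Re = ρVD/μ = 1030 · 2.015 · 0.0419 / 0.0012 = 7.245e+04.
Re > 4000 → turbulent. Relative roughness ε/D = 5.3e-05/0.0419 = 0.00126. Haaland: 1/√f = -1.8 log₁₀[(0.00126/3.7)^1.11 + 6.9/7.245e+04] = -1.8 log₁₀[0.000142 + 9.52e-05] = 6.524, so f = 0.02349.
Total minor-loss coefficient ΣK = 2·0.18 + 1·7.2 + 2·0.29 = 8.14.
ΔP = [f·L/D + ΣK]·(ρV²/2) = [0.02349·48.9/0.0419 + 8.14]·(1030·2.015²/2) = [27.42 + 8.14]·2090 = 7.432e+04 Pa.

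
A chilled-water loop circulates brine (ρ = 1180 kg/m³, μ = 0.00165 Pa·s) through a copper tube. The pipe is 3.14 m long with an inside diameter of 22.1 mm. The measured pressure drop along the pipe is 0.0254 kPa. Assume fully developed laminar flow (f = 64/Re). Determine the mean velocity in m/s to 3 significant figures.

For laminar flow, f = 64/Re with Re = ρVD/μ, so Darcy-Weisbach reduces to ΔP = 32μLV/D². Solving for V: V = ΔP·D²/(32μL) = 25.4·(0.0221)²/(32·0.00165·3.14) = 0.07483 m/s.
Check: Re = ρVD/μ = 1180·0.07483·0.0221/0.00165 = 1183 < 2300, so the laminar assumption holds.

V ≈ 0.0748 m/s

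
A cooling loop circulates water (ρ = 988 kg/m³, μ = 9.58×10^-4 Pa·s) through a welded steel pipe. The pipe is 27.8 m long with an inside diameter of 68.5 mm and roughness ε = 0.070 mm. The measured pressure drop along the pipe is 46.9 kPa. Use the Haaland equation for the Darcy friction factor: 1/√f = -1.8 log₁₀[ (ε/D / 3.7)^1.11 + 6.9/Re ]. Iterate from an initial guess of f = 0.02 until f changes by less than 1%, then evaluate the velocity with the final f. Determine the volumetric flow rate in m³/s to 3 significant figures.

Rearranging Darcy-Weisbach: V = √(2·ΔP·D/(f·L·ρ)). With ε/D = 7e-05/0.0685 = 0.00102, iterate starting from f = 0.02:
  f = 0.02 → V = √(2·4.69e+04·0.0685/(0.02·27.8·988)) = 3.42 m/s; Re = ρVD/μ = 2.416e+05; f → 0.0208
  f = 0.0208 → V = 3.353 m/s; Re = 2.369e+05; f → 0.02082
Converged (Δf/f < 1%). With the final f = 0.02082: V = √(2·4.69e+04·0.0685/(0.02082·27.8·988)) = 3.352 m/s.
Q = V·A = 3.352·(π/4·0.0685²) = 0.01235 m³/s = 0.0124 m³/s.

Q ≈ 0.0124 m³/s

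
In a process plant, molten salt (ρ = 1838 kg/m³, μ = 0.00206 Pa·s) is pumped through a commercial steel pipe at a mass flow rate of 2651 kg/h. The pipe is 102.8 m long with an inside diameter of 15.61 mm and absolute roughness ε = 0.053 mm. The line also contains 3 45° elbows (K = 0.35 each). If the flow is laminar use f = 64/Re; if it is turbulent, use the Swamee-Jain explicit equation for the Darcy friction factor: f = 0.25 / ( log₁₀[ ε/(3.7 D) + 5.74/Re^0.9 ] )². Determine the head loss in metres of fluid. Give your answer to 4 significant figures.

h_f ≈ 46.05 m

ṁ = 2651 kg/h = 2651/3600 = 0.7364 kg/s.
A = πD²/4 = π(0.01561)²/4 = 0.0001914 m²; mean velocity V = ṁ/(ρA) = 0.7364/(1838 · 0.0001914) = 2.093 m/s.
Reynolds number Re = ρVD/μ = 1838 · 2.093 · 0.01561 / 0.00206 = 2.916e+04.
Re > 4000 → turbulent. Relative roughness ε/D = 5.3e-05/0.01561 = 0.0034. Swamee-Jain: f = 0.25/(log₁₀[0.0034/3.7 + 5.74/2.916e+04^0.9])² = 0.25/(log₁₀[0.000918 + 0.00055])² = 0.25/(-2.833)² = 0.03114.
Total minor-loss coefficient ΣK = 3·0.35 = 1.05.
ΔP = [f·L/D + ΣK]·(ρV²/2) = [0.03114·102.8/0.01561 + 1.05]·(1838·2.093²/2) = [205.1 + 1.05]·4028 = 8.303e+05 Pa.
Head loss h_f = ΔP/(ρg) = 8.303e+05/(1838·9.81) = 46.05 m.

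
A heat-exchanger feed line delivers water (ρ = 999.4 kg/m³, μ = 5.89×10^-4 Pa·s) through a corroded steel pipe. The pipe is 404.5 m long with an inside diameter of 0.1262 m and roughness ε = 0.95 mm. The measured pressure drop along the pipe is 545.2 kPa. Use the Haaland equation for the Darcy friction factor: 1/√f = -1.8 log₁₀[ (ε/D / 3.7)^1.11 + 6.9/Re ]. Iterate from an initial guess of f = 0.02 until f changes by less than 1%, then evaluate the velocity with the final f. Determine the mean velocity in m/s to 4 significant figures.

Rearranging Darcy-Weisbach: V = √(2·ΔP·D/(f·L·ρ)). With ε/D = 0.00095/0.1262 = 0.00753, iterate starting from f = 0.02:
  f = 0.02 → V = √(2·5.452e+05·0.1262/(0.02·404.5·999.4)) = 4.126 m/s; Re = ρVD/μ = 8.834e+05; f → 0.03465
  f = 0.03465 → V = 3.134 m/s; Re = 6.711e+05; f → 0.03468
Converged (Δf/f < 1%). With the final f = 0.03468: V = √(2·5.452e+05·0.1262/(0.03468·404.5·999.4)) = 3.133 m/s.

V ≈ 3.133 m/s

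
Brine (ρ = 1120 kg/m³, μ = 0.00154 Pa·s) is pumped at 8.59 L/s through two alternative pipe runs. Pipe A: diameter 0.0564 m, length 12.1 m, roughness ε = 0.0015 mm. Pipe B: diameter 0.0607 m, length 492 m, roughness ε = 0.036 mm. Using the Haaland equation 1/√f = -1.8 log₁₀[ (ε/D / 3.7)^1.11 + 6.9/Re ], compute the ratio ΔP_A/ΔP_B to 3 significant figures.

ΔP_A/ΔP_B ≈ 0.0300

Pipe A: V = Q/A = 0.00859/0.002498 = 3.438 m/s; Re = 1.41e+05; ε/D = 2.66e-05; Haaland → f = 0.01674; ΔP_A = f(L/D)(ρV²/2) = 2.378e+04 Pa.
Pipe B: V = Q/A = 0.00859/0.002894 = 2.968 m/s; Re = 1.31e+05; ε/D = 0.000593; Haaland → f = 0.01985; ΔP_B = f(L/D)(ρV²/2) = 7.939e+05 Pa.
ΔP_A/ΔP_B = 2.378e+04/7.939e+05 = 0.0300.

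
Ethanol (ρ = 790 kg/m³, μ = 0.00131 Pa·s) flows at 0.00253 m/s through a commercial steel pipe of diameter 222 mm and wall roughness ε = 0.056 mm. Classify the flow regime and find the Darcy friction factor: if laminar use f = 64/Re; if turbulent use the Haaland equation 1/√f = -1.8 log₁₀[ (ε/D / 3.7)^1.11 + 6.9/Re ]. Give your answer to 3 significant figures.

Re = ρVD/μ = 790·0.00253·0.222/0.00131 = 338.7.
Re < 2300 → laminar, so f = 64/Re = 0.189 (roughness is irrelevant in laminar flow).

f ≈ 0.189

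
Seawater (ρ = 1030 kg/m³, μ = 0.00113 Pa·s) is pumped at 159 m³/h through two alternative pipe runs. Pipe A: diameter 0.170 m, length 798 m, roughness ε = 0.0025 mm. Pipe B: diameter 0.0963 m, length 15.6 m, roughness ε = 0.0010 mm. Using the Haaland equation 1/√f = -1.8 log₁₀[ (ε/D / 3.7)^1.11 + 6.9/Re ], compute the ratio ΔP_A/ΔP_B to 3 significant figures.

Pipe A: V = Q/A = 0.04417/0.0227 = 1.946 m/s; Re = 3.015e+05; ε/D = 1.47e-05; Haaland → f = 0.01445; ΔP_A = f(L/D)(ρV²/2) = 1.323e+05 Pa.
Pipe B: V = Q/A = 0.04417/0.007284 = 6.064 m/s; Re = 5.323e+05; ε/D = 1.04e-05; Haaland → f = 0.01304; ΔP_B = f(L/D)(ρV²/2) = 4.001e+04 Pa.
ΔP_A/ΔP_B = 1.323e+05/4.001e+04 = 3.31.

ΔP_A/ΔP_B ≈ 3.31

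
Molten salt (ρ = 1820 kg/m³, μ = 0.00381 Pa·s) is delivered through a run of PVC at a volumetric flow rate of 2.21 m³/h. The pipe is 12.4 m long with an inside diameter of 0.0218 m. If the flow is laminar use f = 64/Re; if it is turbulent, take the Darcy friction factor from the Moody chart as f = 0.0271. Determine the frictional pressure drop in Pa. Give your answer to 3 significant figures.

Q = 2.21 m³/h = 2.21/3600 = 0.0006139 m³/s.
Cross-sectional area A = πD²/4 = π(0.0218)²/4 = 0.0003733 m²; mean velocity V = Q/A = 0.0006139/0.0003733 = 1.645 m/s.
Reynolds number Re = ρVD/μ = 1820 · 1.645 · 0.0218 / 0.00381 = 1.713e+04.
Re > 4000 → turbulent; use the Moody-chart value f = 0.0271.
Darcy-Weisbach: ΔP = f(L/D)(ρV²/2) = 0.0271·(12.4/0.0218)·(1820·1.645²/2) = 0.0271·568.8·2462 = 3.794e+04 Pa.

ΔP ≈ 37900 Pa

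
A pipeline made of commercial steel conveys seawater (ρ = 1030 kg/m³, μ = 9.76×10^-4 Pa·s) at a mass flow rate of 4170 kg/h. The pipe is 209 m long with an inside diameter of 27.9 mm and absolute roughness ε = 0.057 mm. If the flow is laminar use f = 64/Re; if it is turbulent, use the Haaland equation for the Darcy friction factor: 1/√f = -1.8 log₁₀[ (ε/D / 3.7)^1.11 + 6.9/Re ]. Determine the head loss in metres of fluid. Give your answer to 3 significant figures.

h_f ≈ 33.8 m

ṁ = 4170 kg/h = 4170/3600 = 1.158 kg/s.
A = πD²/4 = π(0.0279)²/4 = 0.0006114 m²; mean velocity V = ṁ/(ρA) = 1.158/(1030 · 0.0006114) = 1.839 m/s.
Reynolds number Re = ρVD/μ = 1030 · 1.839 · 0.0279 / 0.000976 = 5.416e+04.
Re > 4000 → turbulent. Relative roughness ε/D = 5.7e-05/0.0279 = 0.00204. Haaland: 1/√f = -1.8 log₁₀[(0.00204/3.7)^1.11 + 6.9/5.416e+04] = -1.8 log₁₀[0.000242 + 0.000127] = 6.179, so f = 0.02619.
Darcy-Weisbach: ΔP = f(L/D)(ρV²/2) = 0.02619·(209/0.0279)·(1030·1.839²/2) = 0.02619·7491·1743 = 3.419e+05 Pa.
Head loss h_f = ΔP/(ρg) = 3.419e+05/(1030·9.81) = 33.8 m.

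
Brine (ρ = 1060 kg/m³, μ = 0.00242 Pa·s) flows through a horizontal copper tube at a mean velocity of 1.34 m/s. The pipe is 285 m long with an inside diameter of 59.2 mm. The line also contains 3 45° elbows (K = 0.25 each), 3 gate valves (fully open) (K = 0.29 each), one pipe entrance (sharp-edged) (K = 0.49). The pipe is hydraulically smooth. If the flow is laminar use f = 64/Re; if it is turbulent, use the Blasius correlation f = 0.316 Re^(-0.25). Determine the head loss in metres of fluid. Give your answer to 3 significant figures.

Reynolds number Re = ρVD/μ = 1060 · 1.34 · 0.0592 / 0.00242 = 3.475e+04.
Re > 4000 → turbulent. Smooth-pipe (Blasius): f = 0.316 Re^(-0.25) = 0.316/(3.475e+04)^0.25 = 0.02315.
Total minor-loss coefficient ΣK = 3·0.25 + 3·0.29 + 1·0.49 = 2.11.
ΔP = [f·L/D + ΣK]·(ρV²/2) = [0.02315·285/0.0592 + 2.11]·(1060·1.34²/2) = [111.4 + 2.11]·951.7 = 1.08e+05 Pa.
Head loss h_f = ΔP/(ρg) = 1.08e+05/(1060·9.81) = 10.4 m.

h_f ≈ 10.4 m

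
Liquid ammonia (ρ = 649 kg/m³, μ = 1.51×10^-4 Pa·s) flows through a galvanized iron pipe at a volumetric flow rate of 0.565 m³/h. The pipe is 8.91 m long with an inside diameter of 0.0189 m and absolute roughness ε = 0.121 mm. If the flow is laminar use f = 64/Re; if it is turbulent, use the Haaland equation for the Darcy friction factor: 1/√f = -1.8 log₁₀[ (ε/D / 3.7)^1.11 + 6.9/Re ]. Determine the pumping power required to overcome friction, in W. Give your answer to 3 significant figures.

P ≈ 0.259 W

Q = 0.565 m³/h = 0.565/3600 = 0.0001569 m³/s.
Cross-sectional area A = πD²/4 = π(0.0189)²/4 = 0.0002806 m²; mean velocity V = Q/A = 0.0001569/0.0002806 = 0.5594 m/s.
Reynolds number Re = ρVD/μ = 649 · 0.5594 · 0.0189 / 0.000151 = 4.544e+04.
Re > 4000 → turbulent. Relative roughness ε/D = 0.000121/0.0189 = 0.0064. Haaland: 1/√f = -1.8 log₁₀[(0.0064/3.7)^1.11 + 6.9/4.544e+04] = -1.8 log₁₀[0.00086 + 0.000152] = 5.391, so f = 0.03441.
Darcy-Weisbach: ΔP = f(L/D)(ρV²/2) = 0.03441·(8.91/0.0189)·(649·0.5594²/2) = 0.03441·471.4·101.5 = 1647 Pa.
Pumping power P = QΔP = 0.0001569·1647 = 0.2585 W = 0.259 W.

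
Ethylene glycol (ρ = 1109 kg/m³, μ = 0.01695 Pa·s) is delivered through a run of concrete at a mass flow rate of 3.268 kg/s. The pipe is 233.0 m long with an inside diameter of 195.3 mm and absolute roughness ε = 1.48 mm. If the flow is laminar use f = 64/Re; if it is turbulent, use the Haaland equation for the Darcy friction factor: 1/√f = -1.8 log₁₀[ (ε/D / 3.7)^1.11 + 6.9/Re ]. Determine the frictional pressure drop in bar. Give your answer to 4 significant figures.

ΔP ≈ 0.003259 bar

A = πD²/4 = π(0.1953)²/4 = 0.02996 m²; mean velocity V = ṁ/(ρA) = 3.268/(1109 · 0.02996) = 0.09837 m/s.
Reynolds number Re = ρVD/μ = 1109 · 0.09837 · 0.1953 / 0.0169 = 1257.
Re < 2300 → laminar flow, so f = 64/Re = 64/1257 = 0.05092 (the turbulent correlation is not needed).
Darcy-Weisbach: ΔP = f(L/D)(ρV²/2) = 0.05092·(233/0.1953)·(1109·0.09837²/2) = 0.05092·1193·5.366 = 325.9 Pa.
ΔP = 325.9 Pa = 0.003259 bar.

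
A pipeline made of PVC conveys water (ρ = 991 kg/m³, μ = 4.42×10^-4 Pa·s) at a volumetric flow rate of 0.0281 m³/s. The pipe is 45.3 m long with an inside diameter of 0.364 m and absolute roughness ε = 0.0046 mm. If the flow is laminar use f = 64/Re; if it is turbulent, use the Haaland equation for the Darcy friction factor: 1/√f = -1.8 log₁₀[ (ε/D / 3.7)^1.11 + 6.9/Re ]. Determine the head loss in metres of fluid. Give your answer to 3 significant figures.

h_f ≈ 0.00707 m

Cross-sectional area A = πD²/4 = π(0.364)²/4 = 0.1041 m²; mean velocity V = Q/A = 0.0281/0.1041 = 0.27 m/s.
Reynolds number Re = ρVD/μ = 991 · 0.27 · 0.364 / 0.000442 = 2.204e+05.
Re > 4000 → turbulent. Relative roughness ε/D = 4.6e-06/0.364 = 1.26e-05. Haaland: 1/√f = -1.8 log₁₀[(1.26e-05/3.7)^1.11 + 6.9/2.204e+05] = -1.8 log₁₀[8.55e-07 + 3.13e-05] = 8.087, so f = 0.01529.
Darcy-Weisbach: ΔP = f(L/D)(ρV²/2) = 0.01529·(45.3/0.364)·(991·0.27²/2) = 0.01529·124.5·36.13 = 68.76 Pa.
Head loss h_f = ΔP/(ρg) = 68.76/(991·9.81) = 0.00707 m.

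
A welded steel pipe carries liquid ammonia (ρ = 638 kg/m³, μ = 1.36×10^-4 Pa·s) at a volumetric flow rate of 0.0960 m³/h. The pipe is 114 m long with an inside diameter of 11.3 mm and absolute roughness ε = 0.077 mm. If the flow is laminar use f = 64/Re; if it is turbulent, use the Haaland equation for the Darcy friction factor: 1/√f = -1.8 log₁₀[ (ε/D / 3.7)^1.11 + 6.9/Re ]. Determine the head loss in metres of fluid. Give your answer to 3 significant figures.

Q = 0.0960 m³/h = 0.0960/3600 = 2.667e-05 m³/s.
Cross-sectional area A = πD²/4 = π(0.0113)²/4 = 0.0001003 m²; mean velocity V = Q/A = 2.667e-05/0.0001003 = 0.2659 m/s.
Reynolds number Re = ρVD/μ = 638 · 0.2659 · 0.0113 / 0.000136 = 1.41e+04.
Re > 4000 → turbulent. Relative roughness ε/D = 7.7e-05/0.0113 = 0.00681. Haaland: 1/√f = -1.8 log₁₀[(0.00681/3.7)^1.11 + 6.9/1.41e+04] = -1.8 log₁₀[0.000921 + 0.00049] = 5.131, so f = 0.03798.
Darcy-Weisbach: ΔP = f(L/D)(ρV²/2) = 0.03798·(114/0.0113)·(638·0.2659²/2) = 0.03798·1.009e+04·22.55 = 8643 Pa.
Head loss h_f = ΔP/(ρg) = 8643/(638·9.81) = 1.38 m.

h_f ≈ 1.38 m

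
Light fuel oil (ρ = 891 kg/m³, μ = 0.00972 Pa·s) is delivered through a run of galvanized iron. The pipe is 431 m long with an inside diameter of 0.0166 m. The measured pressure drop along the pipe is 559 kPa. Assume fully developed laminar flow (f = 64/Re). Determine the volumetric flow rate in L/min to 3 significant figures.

Q ≈ 14.9 L/min

For laminar flow, f = 64/Re with Re = ρVD/μ, so Darcy-Weisbach reduces to ΔP = 32μLV/D². Solving for V: V = ΔP·D²/(32μL) = 5.59e+05·(0.0166)²/(32·0.00972·431) = 1.149 m/s.
Check: Re = ρVD/μ = 891·1.149·0.0166/0.00972 = 1748 < 2300, so the laminar assumption holds.
Q = V·A = 1.149·(π/4·0.0166²) = 0.0002487 m³/s = 14.9 L/min.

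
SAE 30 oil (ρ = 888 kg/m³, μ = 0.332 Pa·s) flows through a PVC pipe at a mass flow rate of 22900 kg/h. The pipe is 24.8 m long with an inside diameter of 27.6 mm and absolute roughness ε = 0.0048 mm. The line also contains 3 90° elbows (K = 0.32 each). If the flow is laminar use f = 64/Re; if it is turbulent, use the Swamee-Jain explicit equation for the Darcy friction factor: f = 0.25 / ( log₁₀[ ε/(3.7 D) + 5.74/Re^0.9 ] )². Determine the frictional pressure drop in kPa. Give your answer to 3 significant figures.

ṁ = 22900 kg/h = 22900/3600 = 6.361 kg/s.
A = πD²/4 = π(0.0276)²/4 = 0.0005983 m²; mean velocity V = ṁ/(ρA) = 6.361/(888 · 0.0005983) = 11.97 m/s.
Reynolds number Re = ρVD/μ = 888 · 11.97 · 0.0276 / 0.332 = 883.9.
Re < 2300 → laminar flow, so f = 64/Re = 64/883.9 = 0.07241 (the turbulent correlation is not needed).
Total minor-loss coefficient ΣK = 3·0.32 = 0.96.
ΔP = [f·L/D + ΣK]·(ρV²/2) = [0.07241·24.8/0.0276 + 0.96]·(888·11.97²/2) = [65.06 + 0.96]·6.365e+04 = 4.202e+06 Pa.
ΔP = 4.202e+06 Pa = 4200 kPa.

ΔP ≈ 4200 kPa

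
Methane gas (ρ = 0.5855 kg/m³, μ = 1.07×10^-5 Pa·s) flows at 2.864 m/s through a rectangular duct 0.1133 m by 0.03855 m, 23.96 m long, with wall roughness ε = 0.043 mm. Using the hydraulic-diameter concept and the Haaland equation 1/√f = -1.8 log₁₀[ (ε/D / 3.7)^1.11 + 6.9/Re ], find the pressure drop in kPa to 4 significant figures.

ΔP ≈ 0.03268 kPa

Hydraulic diameter D_h = 4A/P = 4·(0.1133·0.03855)/(2·(0.1133+0.03855)) = 0.01747/0.3037 = 0.05753 m.
Re = ρVD_h/μ = 0.5855·2.864·0.05753/1.07e-05 = 9015.
ε/D_h = 4.3e-05/0.05753 = 0.000747; Haaland gives 1/√f = -1.8 log₁₀[7.92e-05+0.000765] = 5.532, so f = 0.03268.
ΔP = f(L/D_h)(ρV²/2) = 0.03268·23.96/0.05753·2.401 = 32.68 Pa.
ΔP = 0.03268 kPa.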